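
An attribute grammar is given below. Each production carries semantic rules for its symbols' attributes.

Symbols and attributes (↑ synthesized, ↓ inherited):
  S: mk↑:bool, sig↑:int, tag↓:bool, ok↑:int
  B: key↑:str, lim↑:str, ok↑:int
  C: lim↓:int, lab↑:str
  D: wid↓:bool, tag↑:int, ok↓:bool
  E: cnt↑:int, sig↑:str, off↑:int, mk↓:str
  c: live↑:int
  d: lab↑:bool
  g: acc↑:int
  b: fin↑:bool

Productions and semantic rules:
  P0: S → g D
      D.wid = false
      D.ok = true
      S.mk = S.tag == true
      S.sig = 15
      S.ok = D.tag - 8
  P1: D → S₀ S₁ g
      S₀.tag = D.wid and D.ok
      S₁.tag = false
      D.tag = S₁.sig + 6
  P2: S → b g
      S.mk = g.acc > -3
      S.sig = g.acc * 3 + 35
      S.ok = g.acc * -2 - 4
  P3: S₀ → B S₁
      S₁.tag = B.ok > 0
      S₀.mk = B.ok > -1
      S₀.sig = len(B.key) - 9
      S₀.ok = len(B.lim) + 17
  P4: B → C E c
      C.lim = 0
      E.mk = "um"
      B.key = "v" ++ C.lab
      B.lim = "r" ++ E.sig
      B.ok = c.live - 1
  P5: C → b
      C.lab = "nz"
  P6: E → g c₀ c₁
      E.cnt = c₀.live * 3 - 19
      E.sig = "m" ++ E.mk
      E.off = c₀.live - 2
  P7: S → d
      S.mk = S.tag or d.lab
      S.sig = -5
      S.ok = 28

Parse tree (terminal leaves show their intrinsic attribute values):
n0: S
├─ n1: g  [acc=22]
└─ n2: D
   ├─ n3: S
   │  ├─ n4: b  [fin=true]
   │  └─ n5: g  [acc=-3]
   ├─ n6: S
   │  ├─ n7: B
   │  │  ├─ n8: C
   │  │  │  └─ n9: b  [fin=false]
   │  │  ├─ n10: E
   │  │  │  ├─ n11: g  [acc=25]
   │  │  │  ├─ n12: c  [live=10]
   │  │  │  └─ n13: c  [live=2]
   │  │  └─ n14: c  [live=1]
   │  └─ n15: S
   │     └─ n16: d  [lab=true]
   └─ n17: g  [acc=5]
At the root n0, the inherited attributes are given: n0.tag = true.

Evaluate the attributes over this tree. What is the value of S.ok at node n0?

-8

1. n0.tag = true  [given at root]
2. n1.acc = 22  [terminal]
3. n2.wid = false  [false]
4. n2.ok = true  [true]
5. n3.tag = false  [D.wid and D.ok]
6. n4.fin = true  [terminal]
7. n5.acc = -3  [terminal]
8. n3.mk = false  [g.acc > -3]
9. n3.sig = 26  [g.acc * 3 + 35]
10. n3.ok = 2  [g.acc * -2 - 4]
11. n6.tag = false  [false]
12. n8.lim = 0  [0]
13. n9.fin = false  [terminal]
14. n8.lab = "nz"  ["nz"]
15. n10.mk = "um"  ["um"]
16. n11.acc = 25  [terminal]
17. n12.live = 10  [terminal]
18. n13.live = 2  [terminal]
19. n10.cnt = 11  [c₀.live * 3 - 19]
20. n10.sig = "mum"  ["m" ++ E.mk]
21. n10.off = 8  [c₀.live - 2]
22. n14.live = 1  [terminal]
23. n7.key = "vnz"  ["v" ++ C.lab]
24. n7.lim = "rmum"  ["r" ++ E.sig]
25. n7.ok = 0  [c.live - 1]
26. n15.tag = false  [B.ok > 0]
27. n16.lab = true  [terminal]
28. n15.mk = true  [S.tag or d.lab]
29. n15.sig = -5  [-5]
30. n15.ok = 28  [28]
31. n6.mk = true  [B.ok > -1]
32. n6.sig = -6  [len(B.key) - 9]
33. n6.ok = 21  [len(B.lim) + 17]
34. n17.acc = 5  [terminal]
35. n2.tag = 0  [S₁.sig + 6]
36. n0.mk = true  [S.tag == true]
37. n0.sig = 15  [15]
38. n0.ok = -8  [D.tag - 8]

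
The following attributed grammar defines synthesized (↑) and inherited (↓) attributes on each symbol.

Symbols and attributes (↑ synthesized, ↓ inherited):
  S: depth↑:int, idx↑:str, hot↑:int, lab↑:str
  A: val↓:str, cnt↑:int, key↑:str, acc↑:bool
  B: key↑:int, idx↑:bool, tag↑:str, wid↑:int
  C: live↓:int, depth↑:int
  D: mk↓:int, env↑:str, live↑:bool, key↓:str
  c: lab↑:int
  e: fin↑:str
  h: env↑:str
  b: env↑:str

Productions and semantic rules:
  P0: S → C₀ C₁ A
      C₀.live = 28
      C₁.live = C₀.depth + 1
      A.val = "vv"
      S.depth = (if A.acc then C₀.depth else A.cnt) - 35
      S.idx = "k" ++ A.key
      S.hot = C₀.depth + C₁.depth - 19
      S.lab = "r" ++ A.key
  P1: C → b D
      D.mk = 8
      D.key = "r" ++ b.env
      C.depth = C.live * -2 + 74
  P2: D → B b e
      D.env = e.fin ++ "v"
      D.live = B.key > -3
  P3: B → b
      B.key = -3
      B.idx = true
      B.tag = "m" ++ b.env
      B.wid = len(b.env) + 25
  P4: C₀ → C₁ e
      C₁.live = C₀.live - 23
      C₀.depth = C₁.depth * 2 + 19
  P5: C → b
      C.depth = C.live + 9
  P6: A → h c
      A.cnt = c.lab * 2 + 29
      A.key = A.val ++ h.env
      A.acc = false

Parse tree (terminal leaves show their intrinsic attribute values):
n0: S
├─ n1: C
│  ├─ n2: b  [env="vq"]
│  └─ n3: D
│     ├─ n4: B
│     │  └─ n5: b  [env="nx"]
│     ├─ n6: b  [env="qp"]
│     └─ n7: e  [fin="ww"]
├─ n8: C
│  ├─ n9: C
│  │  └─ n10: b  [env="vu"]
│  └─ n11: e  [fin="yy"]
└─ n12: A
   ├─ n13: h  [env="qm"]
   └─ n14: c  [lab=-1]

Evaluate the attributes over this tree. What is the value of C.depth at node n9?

5

1. n1.live = 28  [28]
2. n2.env = "vq"  [terminal]
3. n3.mk = 8  [8]
4. n3.key = "rvq"  ["r" ++ b.env]
5. n5.env = "nx"  [terminal]
6. n4.key = -3  [-3]
7. n4.idx = true  [true]
8. n4.tag = "mnx"  ["m" ++ b.env]
9. n4.wid = 27  [len(b.env) + 25]
10. n6.env = "qp"  [terminal]
11. n7.fin = "ww"  [terminal]
12. n3.env = "wwv"  [e.fin ++ "v"]
13. n3.live = false  [B.key > -3]
14. n1.depth = 18  [C.live * -2 + 74]
15. n8.live = 19  [C₀.depth + 1]
16. n9.live = -4  [C₀.live - 23]
17. n10.env = "vu"  [terminal]
18. n9.depth = 5  [C.live + 9]
19. n11.fin = "yy"  [terminal]
20. n8.depth = 29  [C₁.depth * 2 + 19]
21. n12.val = "vv"  ["vv"]
22. n13.env = "qm"  [terminal]
23. n14.lab = -1  [terminal]
24. n12.cnt = 27  [c.lab * 2 + 29]
25. n12.key = "vvqm"  [A.val ++ h.env]
26. n12.acc = false  [false]
27. n0.depth = -8  [(if A.acc then C₀.depth else A.cnt) - 35]
28. n0.idx = "kvvqm"  ["k" ++ A.key]
29. n0.hot = 28  [C₀.depth + C₁.depth - 19]
30. n0.lab = "rvvqm"  ["r" ++ A.key]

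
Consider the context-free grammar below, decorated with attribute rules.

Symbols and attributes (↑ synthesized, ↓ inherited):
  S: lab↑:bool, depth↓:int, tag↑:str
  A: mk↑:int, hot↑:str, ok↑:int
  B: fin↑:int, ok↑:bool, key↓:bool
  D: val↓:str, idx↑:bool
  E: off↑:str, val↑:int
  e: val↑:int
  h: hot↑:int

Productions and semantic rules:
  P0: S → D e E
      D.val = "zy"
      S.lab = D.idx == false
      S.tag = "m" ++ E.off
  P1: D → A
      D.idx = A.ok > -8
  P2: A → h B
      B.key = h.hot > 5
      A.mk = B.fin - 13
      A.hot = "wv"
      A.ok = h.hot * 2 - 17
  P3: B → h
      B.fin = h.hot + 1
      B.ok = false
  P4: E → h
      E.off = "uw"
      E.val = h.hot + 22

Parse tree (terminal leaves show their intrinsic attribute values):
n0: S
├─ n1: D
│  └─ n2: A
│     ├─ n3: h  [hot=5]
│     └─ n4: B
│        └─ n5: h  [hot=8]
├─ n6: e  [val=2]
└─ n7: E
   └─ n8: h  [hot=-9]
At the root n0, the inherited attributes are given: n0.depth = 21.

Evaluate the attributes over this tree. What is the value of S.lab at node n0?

false

1. n0.depth = 21  [given at root]
2. n1.val = "zy"  ["zy"]
3. n3.hot = 5  [terminal]
4. n4.key = false  [h.hot > 5]
5. n5.hot = 8  [terminal]
6. n4.fin = 9  [h.hot + 1]
7. n4.ok = false  [false]
8. n2.mk = -4  [B.fin - 13]
9. n2.hot = "wv"  ["wv"]
10. n2.ok = -7  [h.hot * 2 - 17]
11. n1.idx = true  [A.ok > -8]
12. n6.val = 2  [terminal]
13. n8.hot = -9  [terminal]
14. n7.off = "uw"  ["uw"]
15. n7.val = 13  [h.hot + 22]
16. n0.lab = false  [D.idx == false]
17. n0.tag = "muw"  ["m" ++ E.off]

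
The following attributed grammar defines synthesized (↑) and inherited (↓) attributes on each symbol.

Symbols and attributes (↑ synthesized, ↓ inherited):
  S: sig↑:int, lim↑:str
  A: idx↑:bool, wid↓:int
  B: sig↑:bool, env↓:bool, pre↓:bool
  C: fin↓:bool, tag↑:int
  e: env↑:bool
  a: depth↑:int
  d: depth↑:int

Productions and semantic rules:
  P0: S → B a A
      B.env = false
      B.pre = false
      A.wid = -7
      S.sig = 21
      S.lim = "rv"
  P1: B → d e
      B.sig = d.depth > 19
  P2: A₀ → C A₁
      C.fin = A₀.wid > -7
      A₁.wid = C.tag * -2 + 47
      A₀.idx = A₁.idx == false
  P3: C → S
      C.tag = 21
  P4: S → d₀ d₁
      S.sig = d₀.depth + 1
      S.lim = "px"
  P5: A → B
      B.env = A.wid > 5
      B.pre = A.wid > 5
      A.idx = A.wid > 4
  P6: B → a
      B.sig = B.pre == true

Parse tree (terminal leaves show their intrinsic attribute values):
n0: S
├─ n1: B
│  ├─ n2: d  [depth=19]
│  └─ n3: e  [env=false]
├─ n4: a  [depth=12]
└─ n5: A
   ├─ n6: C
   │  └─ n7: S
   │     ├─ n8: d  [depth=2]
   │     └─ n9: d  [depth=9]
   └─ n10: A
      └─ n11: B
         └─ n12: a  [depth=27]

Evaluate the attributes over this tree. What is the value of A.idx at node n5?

false

1. n1.env = false  [false]
2. n1.pre = false  [false]
3. n2.depth = 19  [terminal]
4. n3.env = false  [terminal]
5. n1.sig = false  [d.depth > 19]
6. n4.depth = 12  [terminal]
7. n5.wid = -7  [-7]
8. n6.fin = false  [A₀.wid > -7]
9. n8.depth = 2  [terminal]
10. n9.depth = 9  [terminal]
11. n7.sig = 3  [d₀.depth + 1]
12. n7.lim = "px"  ["px"]
13. n6.tag = 21  [21]
14. n10.wid = 5  [C.tag * -2 + 47]
15. n11.env = false  [A.wid > 5]
16. n11.pre = false  [A.wid > 5]
17. n12.depth = 27  [terminal]
18. n11.sig = false  [B.pre == true]
19. n10.idx = true  [A.wid > 4]
20. n5.idx = false  [A₁.idx == false]
21. n0.sig = 21  [21]
22. n0.lim = "rv"  ["rv"]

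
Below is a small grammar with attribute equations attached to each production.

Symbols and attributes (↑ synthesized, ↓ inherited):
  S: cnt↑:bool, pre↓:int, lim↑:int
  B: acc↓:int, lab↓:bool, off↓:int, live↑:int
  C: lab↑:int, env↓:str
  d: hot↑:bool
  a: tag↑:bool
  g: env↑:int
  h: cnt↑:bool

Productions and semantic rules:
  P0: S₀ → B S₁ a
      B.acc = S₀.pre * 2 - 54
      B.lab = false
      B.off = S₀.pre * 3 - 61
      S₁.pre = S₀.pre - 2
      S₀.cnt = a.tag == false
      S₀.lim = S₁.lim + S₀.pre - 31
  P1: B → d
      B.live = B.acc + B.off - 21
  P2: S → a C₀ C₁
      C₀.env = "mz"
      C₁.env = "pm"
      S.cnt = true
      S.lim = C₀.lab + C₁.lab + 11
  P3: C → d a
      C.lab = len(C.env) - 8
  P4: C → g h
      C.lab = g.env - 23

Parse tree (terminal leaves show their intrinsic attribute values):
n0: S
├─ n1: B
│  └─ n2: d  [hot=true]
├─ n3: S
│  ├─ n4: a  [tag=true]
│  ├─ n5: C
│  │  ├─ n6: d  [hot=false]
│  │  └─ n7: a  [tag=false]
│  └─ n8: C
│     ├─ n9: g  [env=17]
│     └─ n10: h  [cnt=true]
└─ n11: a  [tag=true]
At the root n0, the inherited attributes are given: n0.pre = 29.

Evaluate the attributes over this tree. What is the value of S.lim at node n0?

-3

1. n0.pre = 29  [given at root]
2. n1.acc = 4  [S₀.pre * 2 - 54]
3. n1.lab = false  [false]
4. n1.off = 26  [S₀.pre * 3 - 61]
5. n2.hot = true  [terminal]
6. n1.live = 9  [B.acc + B.off - 21]
7. n3.pre = 27  [S₀.pre - 2]
8. n4.tag = true  [terminal]
9. n5.env = "mz"  ["mz"]
10. n6.hot = false  [terminal]
11. n7.tag = false  [terminal]
12. n5.lab = -6  [len(C.env) - 8]
13. n8.env = "pm"  ["pm"]
14. n9.env = 17  [terminal]
15. n10.cnt = true  [terminal]
16. n8.lab = -6  [g.env - 23]
17. n3.cnt = true  [true]
18. n3.lim = -1  [C₀.lab + C₁.lab + 11]
19. n11.tag = true  [terminal]
20. n0.cnt = false  [a.tag == false]
21. n0.lim = -3  [S₁.lim + S₀.pre - 31]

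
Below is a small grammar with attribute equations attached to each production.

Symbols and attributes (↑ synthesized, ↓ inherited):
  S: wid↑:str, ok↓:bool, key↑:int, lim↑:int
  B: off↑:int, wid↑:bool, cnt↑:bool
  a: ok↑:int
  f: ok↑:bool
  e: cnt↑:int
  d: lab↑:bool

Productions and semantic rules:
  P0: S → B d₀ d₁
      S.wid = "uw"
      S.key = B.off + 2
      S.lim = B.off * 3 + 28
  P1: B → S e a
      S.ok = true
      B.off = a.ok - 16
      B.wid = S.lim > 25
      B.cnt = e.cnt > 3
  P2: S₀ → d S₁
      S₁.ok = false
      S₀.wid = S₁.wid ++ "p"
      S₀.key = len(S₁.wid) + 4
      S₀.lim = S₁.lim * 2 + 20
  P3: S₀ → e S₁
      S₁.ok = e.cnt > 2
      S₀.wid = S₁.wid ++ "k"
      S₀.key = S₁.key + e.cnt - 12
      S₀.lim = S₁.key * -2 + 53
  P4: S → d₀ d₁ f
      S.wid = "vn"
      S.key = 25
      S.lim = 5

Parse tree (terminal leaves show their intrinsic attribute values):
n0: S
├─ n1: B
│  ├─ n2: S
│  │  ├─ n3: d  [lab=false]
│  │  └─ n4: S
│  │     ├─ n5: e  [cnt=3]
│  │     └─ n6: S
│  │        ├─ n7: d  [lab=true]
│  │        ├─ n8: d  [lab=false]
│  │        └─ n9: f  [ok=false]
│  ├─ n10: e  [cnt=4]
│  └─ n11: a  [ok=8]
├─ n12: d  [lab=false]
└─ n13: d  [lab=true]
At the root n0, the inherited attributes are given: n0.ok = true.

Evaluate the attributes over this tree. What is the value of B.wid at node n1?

true

1. n0.ok = true  [given at root]
2. n2.ok = true  [true]
3. n3.lab = false  [terminal]
4. n4.ok = false  [false]
5. n5.cnt = 3  [terminal]
6. n6.ok = true  [e.cnt > 2]
7. n7.lab = true  [terminal]
8. n8.lab = false  [terminal]
9. n9.ok = false  [terminal]
10. n6.wid = "vn"  ["vn"]
11. n6.key = 25  [25]
12. n6.lim = 5  [5]
13. n4.wid = "vnk"  [S₁.wid ++ "k"]
14. n4.key = 16  [S₁.key + e.cnt - 12]
15. n4.lim = 3  [S₁.key * -2 + 53]
16. n2.wid = "vnkp"  [S₁.wid ++ "p"]
17. n2.key = 7  [len(S₁.wid) + 4]
18. n2.lim = 26  [S₁.lim * 2 + 20]
19. n10.cnt = 4  [terminal]
20. n11.ok = 8  [terminal]
21. n1.off = -8  [a.ok - 16]
22. n1.wid = true  [S.lim > 25]
23. n1.cnt = true  [e.cnt > 3]
24. n12.lab = false  [terminal]
25. n13.lab = true  [terminal]
26. n0.wid = "uw"  ["uw"]
27. n0.key = -6  [B.off + 2]
28. n0.lim = 4  [B.off * 3 + 28]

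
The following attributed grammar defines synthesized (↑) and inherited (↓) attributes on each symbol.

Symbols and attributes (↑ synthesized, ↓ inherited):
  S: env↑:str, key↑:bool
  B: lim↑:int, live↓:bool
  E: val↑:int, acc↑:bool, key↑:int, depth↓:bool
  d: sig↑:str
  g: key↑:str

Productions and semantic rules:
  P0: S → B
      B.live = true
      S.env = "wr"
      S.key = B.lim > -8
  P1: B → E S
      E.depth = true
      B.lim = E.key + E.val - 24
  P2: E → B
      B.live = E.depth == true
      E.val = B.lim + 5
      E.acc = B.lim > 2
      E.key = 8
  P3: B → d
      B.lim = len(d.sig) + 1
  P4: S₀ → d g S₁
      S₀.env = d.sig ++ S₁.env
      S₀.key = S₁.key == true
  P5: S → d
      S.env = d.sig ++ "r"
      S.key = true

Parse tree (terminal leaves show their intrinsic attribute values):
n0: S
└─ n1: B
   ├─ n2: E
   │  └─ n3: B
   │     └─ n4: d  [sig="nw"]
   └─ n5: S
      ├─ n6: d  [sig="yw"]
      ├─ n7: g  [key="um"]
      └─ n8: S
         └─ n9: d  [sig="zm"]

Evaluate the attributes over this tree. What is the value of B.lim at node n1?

-8

1. n1.live = true  [true]
2. n2.depth = true  [true]
3. n3.live = true  [E.depth == true]
4. n4.sig = "nw"  [terminal]
5. n3.lim = 3  [len(d.sig) + 1]
6. n2.val = 8  [B.lim + 5]
7. n2.acc = true  [B.lim > 2]
8. n2.key = 8  [8]
9. n6.sig = "yw"  [terminal]
10. n7.key = "um"  [terminal]
11. n9.sig = "zm"  [terminal]
12. n8.env = "zmr"  [d.sig ++ "r"]
13. n8.key = true  [true]
14. n5.env = "ywzmr"  [d.sig ++ S₁.env]
15. n5.key = true  [S₁.key == true]
16. n1.lim = -8  [E.key + E.val - 24]
17. n0.env = "wr"  ["wr"]
18. n0.key = false  [B.lim > -8]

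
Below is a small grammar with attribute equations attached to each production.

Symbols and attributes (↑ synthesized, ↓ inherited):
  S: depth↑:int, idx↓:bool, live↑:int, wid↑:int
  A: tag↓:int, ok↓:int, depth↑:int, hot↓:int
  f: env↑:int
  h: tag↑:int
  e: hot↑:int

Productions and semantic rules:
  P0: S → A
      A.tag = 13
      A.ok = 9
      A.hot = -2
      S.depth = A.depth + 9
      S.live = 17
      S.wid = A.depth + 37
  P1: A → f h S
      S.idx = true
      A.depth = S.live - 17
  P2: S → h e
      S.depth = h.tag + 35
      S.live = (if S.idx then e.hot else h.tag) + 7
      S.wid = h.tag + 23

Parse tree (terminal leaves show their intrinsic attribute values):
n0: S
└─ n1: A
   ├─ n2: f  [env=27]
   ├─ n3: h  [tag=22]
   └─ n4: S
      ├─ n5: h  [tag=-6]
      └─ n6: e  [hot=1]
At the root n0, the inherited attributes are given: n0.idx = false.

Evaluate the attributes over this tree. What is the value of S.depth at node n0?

0

1. n0.idx = false  [given at root]
2. n1.tag = 13  [13]
3. n1.ok = 9  [9]
4. n1.hot = -2  [-2]
5. n2.env = 27  [terminal]
6. n3.tag = 22  [terminal]
7. n4.idx = true  [true]
8. n5.tag = -6  [terminal]
9. n6.hot = 1  [terminal]
10. n4.depth = 29  [h.tag + 35]
11. n4.live = 8  [(if S.idx then e.hot else h.tag) + 7]
12. n4.wid = 17  [h.tag + 23]
13. n1.depth = -9  [S.live - 17]
14. n0.depth = 0  [A.depth + 9]
15. n0.live = 17  [17]
16. n0.wid = 28  [A.depth + 37]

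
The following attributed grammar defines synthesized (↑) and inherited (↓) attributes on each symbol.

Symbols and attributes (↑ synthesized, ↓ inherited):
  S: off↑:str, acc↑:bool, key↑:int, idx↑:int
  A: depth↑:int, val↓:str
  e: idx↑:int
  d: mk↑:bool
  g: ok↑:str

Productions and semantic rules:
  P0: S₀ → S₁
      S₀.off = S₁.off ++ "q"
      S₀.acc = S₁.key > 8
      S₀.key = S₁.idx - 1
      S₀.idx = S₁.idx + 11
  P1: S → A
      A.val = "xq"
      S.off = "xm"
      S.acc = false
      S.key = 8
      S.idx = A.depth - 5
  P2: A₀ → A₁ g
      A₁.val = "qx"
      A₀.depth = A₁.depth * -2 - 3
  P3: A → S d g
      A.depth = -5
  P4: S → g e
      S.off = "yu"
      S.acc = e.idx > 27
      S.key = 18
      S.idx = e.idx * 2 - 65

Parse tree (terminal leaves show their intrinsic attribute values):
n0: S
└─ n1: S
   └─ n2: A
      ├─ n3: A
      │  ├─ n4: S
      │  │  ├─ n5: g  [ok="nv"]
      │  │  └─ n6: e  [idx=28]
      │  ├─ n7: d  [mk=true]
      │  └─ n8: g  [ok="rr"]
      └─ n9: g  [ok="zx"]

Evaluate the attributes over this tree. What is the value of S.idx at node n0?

1. n2.val = "xq"  ["xq"]
2. n3.val = "qx"  ["qx"]
3. n5.ok = "nv"  [terminal]
4. n6.idx = 28  [terminal]
5. n4.off = "yu"  ["yu"]
6. n4.acc = true  [e.idx > 27]
7. n4.key = 18  [18]
8. n4.idx = -9  [e.idx * 2 - 65]
9. n7.mk = true  [terminal]
10. n8.ok = "rr"  [terminal]
11. n3.depth = -5  [-5]
12. n9.ok = "zx"  [terminal]
13. n2.depth = 7  [A₁.depth * -2 - 3]
14. n1.off = "xm"  ["xm"]
15. n1.acc = false  [false]
16. n1.key = 8  [8]
17. n1.idx = 2  [A.depth - 5]
18. n0.off = "xmq"  [S₁.off ++ "q"]
19. n0.acc = false  [S₁.key > 8]
20. n0.key = 1  [S₁.idx - 1]
21. n0.idx = 13  [S₁.idx + 11]

13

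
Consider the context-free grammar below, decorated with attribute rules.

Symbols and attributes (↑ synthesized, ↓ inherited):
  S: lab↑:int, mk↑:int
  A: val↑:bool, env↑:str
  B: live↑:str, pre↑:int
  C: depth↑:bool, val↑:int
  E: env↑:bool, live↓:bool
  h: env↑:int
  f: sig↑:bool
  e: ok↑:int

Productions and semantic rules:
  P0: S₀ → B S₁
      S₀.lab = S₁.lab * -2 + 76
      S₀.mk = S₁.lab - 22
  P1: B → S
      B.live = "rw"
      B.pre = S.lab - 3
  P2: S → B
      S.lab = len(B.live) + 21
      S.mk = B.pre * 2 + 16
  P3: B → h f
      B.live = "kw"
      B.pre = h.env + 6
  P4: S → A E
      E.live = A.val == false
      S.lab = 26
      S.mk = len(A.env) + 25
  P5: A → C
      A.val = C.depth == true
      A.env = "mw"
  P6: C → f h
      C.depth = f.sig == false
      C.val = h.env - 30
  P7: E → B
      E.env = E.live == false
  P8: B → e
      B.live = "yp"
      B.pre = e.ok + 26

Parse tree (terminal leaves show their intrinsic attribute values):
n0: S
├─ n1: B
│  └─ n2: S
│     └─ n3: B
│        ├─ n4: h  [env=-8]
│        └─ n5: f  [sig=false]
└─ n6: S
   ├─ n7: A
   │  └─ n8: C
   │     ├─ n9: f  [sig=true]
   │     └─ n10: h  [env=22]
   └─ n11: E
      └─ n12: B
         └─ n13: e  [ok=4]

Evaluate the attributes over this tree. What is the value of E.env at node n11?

1. n4.env = -8  [terminal]
2. n5.sig = false  [terminal]
3. n3.live = "kw"  ["kw"]
4. n3.pre = -2  [h.env + 6]
5. n2.lab = 23  [len(B.live) + 21]
6. n2.mk = 12  [B.pre * 2 + 16]
7. n1.live = "rw"  ["rw"]
8. n1.pre = 20  [S.lab - 3]
9. n9.sig = true  [terminal]
10. n10.env = 22  [terminal]
11. n8.depth = false  [f.sig == false]
12. n8.val = -8  [h.env - 30]
13. n7.val = false  [C.depth == true]
14. n7.env = "mw"  ["mw"]
15. n11.live = true  [A.val == false]
16. n13.ok = 4  [terminal]
17. n12.live = "yp"  ["yp"]
18. n12.pre = 30  [e.ok + 26]
19. n11.env = false  [E.live == false]
20. n6.lab = 26  [26]
21. n6.mk = 27  [len(A.env) + 25]
22. n0.lab = 24  [S₁.lab * -2 + 76]
23. n0.mk = 4  [S₁.lab - 22]

false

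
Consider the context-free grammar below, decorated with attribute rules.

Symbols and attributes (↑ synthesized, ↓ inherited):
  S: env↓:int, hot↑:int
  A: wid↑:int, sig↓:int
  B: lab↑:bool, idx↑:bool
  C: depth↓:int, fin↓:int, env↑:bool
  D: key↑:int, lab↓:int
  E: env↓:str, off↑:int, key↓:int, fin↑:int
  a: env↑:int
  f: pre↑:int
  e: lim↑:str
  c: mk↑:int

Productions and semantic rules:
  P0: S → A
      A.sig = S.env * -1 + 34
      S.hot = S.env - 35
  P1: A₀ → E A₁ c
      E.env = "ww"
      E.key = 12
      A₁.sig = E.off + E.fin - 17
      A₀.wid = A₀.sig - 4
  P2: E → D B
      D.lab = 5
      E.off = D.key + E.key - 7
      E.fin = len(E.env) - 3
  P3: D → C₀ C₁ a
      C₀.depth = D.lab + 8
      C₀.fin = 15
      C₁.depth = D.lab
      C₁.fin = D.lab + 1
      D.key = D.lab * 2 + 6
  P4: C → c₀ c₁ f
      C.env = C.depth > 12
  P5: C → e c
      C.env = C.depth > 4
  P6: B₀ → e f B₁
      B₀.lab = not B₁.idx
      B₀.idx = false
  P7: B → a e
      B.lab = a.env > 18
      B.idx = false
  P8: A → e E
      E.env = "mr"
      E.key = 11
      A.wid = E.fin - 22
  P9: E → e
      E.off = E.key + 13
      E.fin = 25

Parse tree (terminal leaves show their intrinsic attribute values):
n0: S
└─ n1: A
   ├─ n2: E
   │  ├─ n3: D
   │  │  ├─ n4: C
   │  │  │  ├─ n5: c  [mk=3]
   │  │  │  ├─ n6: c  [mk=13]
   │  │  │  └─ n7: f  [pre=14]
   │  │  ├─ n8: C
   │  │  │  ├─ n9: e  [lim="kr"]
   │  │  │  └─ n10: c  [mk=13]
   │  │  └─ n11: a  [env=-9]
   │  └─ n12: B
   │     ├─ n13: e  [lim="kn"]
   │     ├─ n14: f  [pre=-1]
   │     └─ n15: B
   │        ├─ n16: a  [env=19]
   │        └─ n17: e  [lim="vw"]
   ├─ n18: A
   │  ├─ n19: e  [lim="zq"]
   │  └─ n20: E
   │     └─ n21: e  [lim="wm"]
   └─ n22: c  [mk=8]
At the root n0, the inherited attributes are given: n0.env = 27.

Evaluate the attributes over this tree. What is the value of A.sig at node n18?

3

1. n0.env = 27  [given at root]
2. n1.sig = 7  [S.env * -1 + 34]
3. n2.env = "ww"  ["ww"]
4. n2.key = 12  [12]
5. n3.lab = 5  [5]
6. n4.depth = 13  [D.lab + 8]
7. n4.fin = 15  [15]
8. n5.mk = 3  [terminal]
9. n6.mk = 13  [terminal]
10. n7.pre = 14  [terminal]
11. n4.env = true  [C.depth > 12]
12. n8.depth = 5  [D.lab]
13. n8.fin = 6  [D.lab + 1]
14. n9.lim = "kr"  [terminal]
15. n10.mk = 13  [terminal]
16. n8.env = true  [C.depth > 4]
17. n11.env = -9  [terminal]
18. n3.key = 16  [D.lab * 2 + 6]
19. n13.lim = "kn"  [terminal]
20. n14.pre = -1  [terminal]
21. n16.env = 19  [terminal]
22. n17.lim = "vw"  [terminal]
23. n15.lab = true  [a.env > 18]
24. n15.idx = false  [false]
25. n12.lab = true  [not B₁.idx]
26. n12.idx = false  [false]
27. n2.off = 21  [D.key + E.key - 7]
28. n2.fin = -1  [len(E.env) - 3]
29. n18.sig = 3  [E.off + E.fin - 17]
30. n19.lim = "zq"  [terminal]
31. n20.env = "mr"  ["mr"]
32. n20.key = 11  [11]
33. n21.lim = "wm"  [terminal]
34. n20.off = 24  [E.key + 13]
35. n20.fin = 25  [25]
36. n18.wid = 3  [E.fin - 22]
37. n22.mk = 8  [terminal]
38. n1.wid = 3  [A₀.sig - 4]
39. n0.hot = -8  [S.env - 35]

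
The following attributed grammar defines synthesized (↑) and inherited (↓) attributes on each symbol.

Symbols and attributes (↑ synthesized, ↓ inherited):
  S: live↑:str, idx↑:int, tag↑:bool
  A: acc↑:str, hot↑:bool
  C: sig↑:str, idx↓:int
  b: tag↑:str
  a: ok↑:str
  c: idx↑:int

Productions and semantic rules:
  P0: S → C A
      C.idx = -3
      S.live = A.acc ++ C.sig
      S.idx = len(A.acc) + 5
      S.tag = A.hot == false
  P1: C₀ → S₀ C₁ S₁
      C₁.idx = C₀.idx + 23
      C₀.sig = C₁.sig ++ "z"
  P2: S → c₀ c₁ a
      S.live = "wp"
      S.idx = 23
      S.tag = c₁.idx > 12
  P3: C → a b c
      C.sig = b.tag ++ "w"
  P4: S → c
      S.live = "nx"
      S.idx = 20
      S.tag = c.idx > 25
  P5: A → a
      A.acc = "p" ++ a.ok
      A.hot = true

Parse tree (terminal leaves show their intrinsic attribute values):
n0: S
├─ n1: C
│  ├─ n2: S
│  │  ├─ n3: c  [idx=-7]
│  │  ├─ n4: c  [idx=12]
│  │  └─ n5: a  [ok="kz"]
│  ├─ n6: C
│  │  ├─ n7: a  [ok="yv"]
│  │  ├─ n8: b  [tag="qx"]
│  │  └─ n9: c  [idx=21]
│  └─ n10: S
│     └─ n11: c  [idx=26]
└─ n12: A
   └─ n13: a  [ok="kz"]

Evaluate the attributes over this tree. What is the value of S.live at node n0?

"pkzqxwz"

1. n1.idx = -3  [-3]
2. n3.idx = -7  [terminal]
3. n4.idx = 12  [terminal]
4. n5.ok = "kz"  [terminal]
5. n2.live = "wp"  ["wp"]
6. n2.idx = 23  [23]
7. n2.tag = false  [c₁.idx > 12]
8. n6.idx = 20  [C₀.idx + 23]
9. n7.ok = "yv"  [terminal]
10. n8.tag = "qx"  [terminal]
11. n9.idx = 21  [terminal]
12. n6.sig = "qxw"  [b.tag ++ "w"]
13. n11.idx = 26  [terminal]
14. n10.live = "nx"  ["nx"]
15. n10.idx = 20  [20]
16. n10.tag = true  [c.idx > 25]
17. n1.sig = "qxwz"  [C₁.sig ++ "z"]
18. n13.ok = "kz"  [terminal]
19. n12.acc = "pkz"  ["p" ++ a.ok]
20. n12.hot = true  [true]
21. n0.live = "pkzqxwz"  [A.acc ++ C.sig]
22. n0.idx = 8  [len(A.acc) + 5]
23. n0.tag = false  [A.hot == false]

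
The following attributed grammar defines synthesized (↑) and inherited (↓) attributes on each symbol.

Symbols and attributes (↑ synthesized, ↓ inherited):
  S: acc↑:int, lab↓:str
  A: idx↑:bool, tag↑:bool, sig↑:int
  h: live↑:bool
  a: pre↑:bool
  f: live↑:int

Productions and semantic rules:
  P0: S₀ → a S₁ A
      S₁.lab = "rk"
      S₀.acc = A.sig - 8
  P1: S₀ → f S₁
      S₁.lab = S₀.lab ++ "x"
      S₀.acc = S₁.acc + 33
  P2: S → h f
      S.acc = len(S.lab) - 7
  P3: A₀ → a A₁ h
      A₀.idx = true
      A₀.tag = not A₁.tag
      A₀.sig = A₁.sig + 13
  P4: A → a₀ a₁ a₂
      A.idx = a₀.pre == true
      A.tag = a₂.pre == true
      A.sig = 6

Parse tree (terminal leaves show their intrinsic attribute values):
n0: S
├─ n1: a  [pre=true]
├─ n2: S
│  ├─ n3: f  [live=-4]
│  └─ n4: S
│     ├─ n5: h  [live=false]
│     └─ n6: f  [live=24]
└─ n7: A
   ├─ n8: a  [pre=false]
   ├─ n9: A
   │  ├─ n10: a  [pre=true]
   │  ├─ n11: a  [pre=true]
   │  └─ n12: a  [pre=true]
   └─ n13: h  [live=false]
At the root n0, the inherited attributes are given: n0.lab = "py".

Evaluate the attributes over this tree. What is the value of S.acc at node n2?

1. n0.lab = "py"  [given at root]
2. n1.pre = true  [terminal]
3. n2.lab = "rk"  ["rk"]
4. n3.live = -4  [terminal]
5. n4.lab = "rkx"  [S₀.lab ++ "x"]
6. n5.live = false  [terminal]
7. n6.live = 24  [terminal]
8. n4.acc = -4  [len(S.lab) - 7]
9. n2.acc = 29  [S₁.acc + 33]
10. n8.pre = false  [terminal]
11. n10.pre = true  [terminal]
12. n11.pre = true  [terminal]
13. n12.pre = true  [terminal]
14. n9.idx = true  [a₀.pre == true]
15. n9.tag = true  [a₂.pre == true]
16. n9.sig = 6  [6]
17. n13.live = false  [terminal]
18. n7.idx = true  [true]
19. n7.tag = false  [not A₁.tag]
20. n7.sig = 19  [A₁.sig + 13]
21. n0.acc = 11  [A.sig - 8]

29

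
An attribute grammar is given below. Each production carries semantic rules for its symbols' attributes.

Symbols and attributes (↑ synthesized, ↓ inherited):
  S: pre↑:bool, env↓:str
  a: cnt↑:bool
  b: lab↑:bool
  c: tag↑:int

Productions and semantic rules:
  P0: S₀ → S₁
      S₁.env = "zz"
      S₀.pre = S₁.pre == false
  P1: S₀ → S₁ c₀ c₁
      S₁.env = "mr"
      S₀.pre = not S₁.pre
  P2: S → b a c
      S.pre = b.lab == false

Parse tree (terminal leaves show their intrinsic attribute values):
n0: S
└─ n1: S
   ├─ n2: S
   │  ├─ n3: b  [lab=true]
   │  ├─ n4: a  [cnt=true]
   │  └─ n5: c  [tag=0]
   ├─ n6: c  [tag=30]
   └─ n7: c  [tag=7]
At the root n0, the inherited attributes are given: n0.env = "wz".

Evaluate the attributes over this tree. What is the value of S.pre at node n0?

false

1. n0.env = "wz"  [given at root]
2. n1.env = "zz"  ["zz"]
3. n2.env = "mr"  ["mr"]
4. n3.lab = true  [terminal]
5. n4.cnt = true  [terminal]
6. n5.tag = 0  [terminal]
7. n2.pre = false  [b.lab == false]
8. n6.tag = 30  [terminal]
9. n7.tag = 7  [terminal]
10. n1.pre = true  [not S₁.pre]
11. n0.pre = false  [S₁.pre == false]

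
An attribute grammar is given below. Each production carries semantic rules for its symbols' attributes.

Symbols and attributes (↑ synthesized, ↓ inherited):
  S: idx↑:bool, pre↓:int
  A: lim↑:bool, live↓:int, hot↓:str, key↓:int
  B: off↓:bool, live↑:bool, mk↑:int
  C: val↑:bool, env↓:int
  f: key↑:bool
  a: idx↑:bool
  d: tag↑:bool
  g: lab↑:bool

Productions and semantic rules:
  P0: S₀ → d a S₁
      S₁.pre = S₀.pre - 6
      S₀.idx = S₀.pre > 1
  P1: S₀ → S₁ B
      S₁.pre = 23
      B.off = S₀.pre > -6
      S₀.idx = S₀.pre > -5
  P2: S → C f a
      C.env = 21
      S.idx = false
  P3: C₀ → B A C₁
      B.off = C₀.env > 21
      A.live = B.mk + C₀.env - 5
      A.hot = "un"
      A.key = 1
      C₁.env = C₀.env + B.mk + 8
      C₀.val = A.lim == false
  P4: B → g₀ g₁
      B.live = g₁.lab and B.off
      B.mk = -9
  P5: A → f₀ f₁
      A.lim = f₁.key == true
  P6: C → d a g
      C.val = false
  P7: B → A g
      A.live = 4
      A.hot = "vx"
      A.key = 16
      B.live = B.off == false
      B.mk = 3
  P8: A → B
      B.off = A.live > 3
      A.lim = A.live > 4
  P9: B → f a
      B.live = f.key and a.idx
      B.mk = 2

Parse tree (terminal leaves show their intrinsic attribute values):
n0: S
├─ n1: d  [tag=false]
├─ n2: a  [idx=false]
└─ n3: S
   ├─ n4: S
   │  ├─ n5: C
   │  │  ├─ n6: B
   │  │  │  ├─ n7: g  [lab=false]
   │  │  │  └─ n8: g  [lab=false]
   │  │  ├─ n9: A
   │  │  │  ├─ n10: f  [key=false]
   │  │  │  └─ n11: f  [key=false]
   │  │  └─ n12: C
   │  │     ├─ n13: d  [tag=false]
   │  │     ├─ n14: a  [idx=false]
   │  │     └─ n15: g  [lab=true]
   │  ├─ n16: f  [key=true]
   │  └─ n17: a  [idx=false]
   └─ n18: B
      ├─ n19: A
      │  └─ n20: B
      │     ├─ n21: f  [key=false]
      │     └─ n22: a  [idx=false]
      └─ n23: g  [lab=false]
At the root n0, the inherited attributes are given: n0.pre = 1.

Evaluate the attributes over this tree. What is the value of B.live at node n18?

false

1. n0.pre = 1  [given at root]
2. n1.tag = false  [terminal]
3. n2.idx = false  [terminal]
4. n3.pre = -5  [S₀.pre - 6]
5. n4.pre = 23  [23]
6. n5.env = 21  [21]
7. n6.off = false  [C₀.env > 21]
8. n7.lab = false  [terminal]
9. n8.lab = false  [terminal]
10. n6.live = false  [g₁.lab and B.off]
11. n6.mk = -9  [-9]
12. n9.live = 7  [B.mk + C₀.env - 5]
13. n9.hot = "un"  ["un"]
14. n9.key = 1  [1]
15. n10.key = false  [terminal]
16. n11.key = false  [terminal]
17. n9.lim = false  [f₁.key == true]
18. n12.env = 20  [C₀.env + B.mk + 8]
19. n13.tag = false  [terminal]
20. n14.idx = false  [terminal]
21. n15.lab = true  [terminal]
22. n12.val = false  [false]
23. n5.val = true  [A.lim == false]
24. n16.key = true  [terminal]
25. n17.idx = false  [terminal]
26. n4.idx = false  [false]
27. n18.off = true  [S₀.pre > -6]
28. n19.live = 4  [4]
29. n19.hot = "vx"  ["vx"]
30. n19.key = 16  [16]
31. n20.off = true  [A.live > 3]
32. n21.key = false  [terminal]
33. n22.idx = false  [terminal]
34. n20.live = false  [f.key and a.idx]
35. n20.mk = 2  [2]
36. n19.lim = false  [A.live > 4]
37. n23.lab = false  [terminal]
38. n18.live = false  [B.off == false]
39. n18.mk = 3  [3]
40. n3.idx = false  [S₀.pre > -5]
41. n0.idx = false  [S₀.pre > 1]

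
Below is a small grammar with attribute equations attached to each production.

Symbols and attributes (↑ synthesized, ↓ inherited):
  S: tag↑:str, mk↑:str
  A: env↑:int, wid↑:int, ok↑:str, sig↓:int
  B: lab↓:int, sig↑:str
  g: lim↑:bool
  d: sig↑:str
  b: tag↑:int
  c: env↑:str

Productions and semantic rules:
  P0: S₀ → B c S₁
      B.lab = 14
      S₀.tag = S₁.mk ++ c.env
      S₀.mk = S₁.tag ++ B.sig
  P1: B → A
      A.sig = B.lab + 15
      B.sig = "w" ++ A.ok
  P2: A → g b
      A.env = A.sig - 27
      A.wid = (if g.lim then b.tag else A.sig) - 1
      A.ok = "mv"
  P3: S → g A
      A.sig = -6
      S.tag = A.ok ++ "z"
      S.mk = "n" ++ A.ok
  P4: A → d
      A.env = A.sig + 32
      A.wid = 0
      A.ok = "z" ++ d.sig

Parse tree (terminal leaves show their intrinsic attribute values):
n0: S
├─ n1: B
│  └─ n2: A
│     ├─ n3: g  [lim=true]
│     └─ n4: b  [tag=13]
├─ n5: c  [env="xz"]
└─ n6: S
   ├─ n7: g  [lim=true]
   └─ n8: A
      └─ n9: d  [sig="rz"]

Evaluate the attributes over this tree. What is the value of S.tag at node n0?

"nzrzxz"

1. n1.lab = 14  [14]
2. n2.sig = 29  [B.lab + 15]
3. n3.lim = true  [terminal]
4. n4.tag = 13  [terminal]
5. n2.env = 2  [A.sig - 27]
6. n2.wid = 12  [(if g.lim then b.tag else A.sig) - 1]
7. n2.ok = "mv"  ["mv"]
8. n1.sig = "wmv"  ["w" ++ A.ok]
9. n5.env = "xz"  [terminal]
10. n7.lim = true  [terminal]
11. n8.sig = -6  [-6]
12. n9.sig = "rz"  [terminal]
13. n8.env = 26  [A.sig + 32]
14. n8.wid = 0  [0]
15. n8.ok = "zrz"  ["z" ++ d.sig]
16. n6.tag = "zrzz"  [A.ok ++ "z"]
17. n6.mk = "nzrz"  ["n" ++ A.ok]
18. n0.tag = "nzrzxz"  [S₁.mk ++ c.env]
19. n0.mk = "zrzzwmv"  [S₁.tag ++ B.sig]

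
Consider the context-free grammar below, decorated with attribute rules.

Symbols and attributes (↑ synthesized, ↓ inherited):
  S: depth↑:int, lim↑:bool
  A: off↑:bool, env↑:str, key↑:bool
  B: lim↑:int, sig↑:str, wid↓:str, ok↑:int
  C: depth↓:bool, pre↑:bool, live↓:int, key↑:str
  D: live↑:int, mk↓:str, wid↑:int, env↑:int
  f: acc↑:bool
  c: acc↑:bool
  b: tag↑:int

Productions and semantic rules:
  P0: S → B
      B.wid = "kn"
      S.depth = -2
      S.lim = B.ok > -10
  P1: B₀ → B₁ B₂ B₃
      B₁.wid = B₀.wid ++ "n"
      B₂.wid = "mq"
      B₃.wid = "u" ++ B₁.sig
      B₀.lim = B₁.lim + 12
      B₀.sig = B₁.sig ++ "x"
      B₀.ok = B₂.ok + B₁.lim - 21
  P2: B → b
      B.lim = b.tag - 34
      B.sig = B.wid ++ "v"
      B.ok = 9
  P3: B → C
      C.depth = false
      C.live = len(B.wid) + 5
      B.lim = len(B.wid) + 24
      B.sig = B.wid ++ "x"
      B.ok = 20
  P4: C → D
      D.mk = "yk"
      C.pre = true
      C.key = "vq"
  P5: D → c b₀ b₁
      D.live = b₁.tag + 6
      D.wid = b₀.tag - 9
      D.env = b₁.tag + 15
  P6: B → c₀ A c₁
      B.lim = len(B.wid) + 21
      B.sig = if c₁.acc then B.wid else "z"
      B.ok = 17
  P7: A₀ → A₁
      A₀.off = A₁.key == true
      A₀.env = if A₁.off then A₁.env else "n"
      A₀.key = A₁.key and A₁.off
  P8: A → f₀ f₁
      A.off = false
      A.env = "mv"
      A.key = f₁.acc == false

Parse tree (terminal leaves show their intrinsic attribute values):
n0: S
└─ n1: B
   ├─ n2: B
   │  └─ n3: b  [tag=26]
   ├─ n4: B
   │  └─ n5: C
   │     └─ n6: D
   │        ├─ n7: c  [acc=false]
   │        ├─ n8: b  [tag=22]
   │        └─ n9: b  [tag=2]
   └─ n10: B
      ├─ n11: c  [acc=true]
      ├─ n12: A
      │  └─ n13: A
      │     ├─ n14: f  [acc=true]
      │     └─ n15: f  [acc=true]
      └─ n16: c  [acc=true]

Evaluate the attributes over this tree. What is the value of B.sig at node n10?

"uknnv"

1. n1.wid = "kn"  ["kn"]
2. n2.wid = "knn"  [B₀.wid ++ "n"]
3. n3.tag = 26  [terminal]
4. n2.lim = -8  [b.tag - 34]
5. n2.sig = "knnv"  [B.wid ++ "v"]
6. n2.ok = 9  [9]
7. n4.wid = "mq"  ["mq"]
8. n5.depth = false  [false]
9. n5.live = 7  [len(B.wid) + 5]
10. n6.mk = "yk"  ["yk"]
11. n7.acc = false  [terminal]
12. n8.tag = 22  [terminal]
13. n9.tag = 2  [terminal]
14. n6.live = 8  [b₁.tag + 6]
15. n6.wid = 13  [b₀.tag - 9]
16. n6.env = 17  [b₁.tag + 15]
17. n5.pre = true  [true]
18. n5.key = "vq"  ["vq"]
19. n4.lim = 26  [len(B.wid) + 24]
20. n4.sig = "mqx"  [B.wid ++ "x"]
21. n4.ok = 20  [20]
22. n10.wid = "uknnv"  ["u" ++ B₁.sig]
23. n11.acc = true  [terminal]
24. n14.acc = true  [terminal]
25. n15.acc = true  [terminal]
26. n13.off = false  [false]
27. n13.env = "mv"  ["mv"]
28. n13.key = false  [f₁.acc == false]
29. n12.off = false  [A₁.key == true]
30. n12.env = "n"  [if A₁.off then A₁.env else "n"]
31. n12.key = false  [A₁.key and A₁.off]
32. n16.acc = true  [terminal]
33. n10.lim = 26  [len(B.wid) + 21]
34. n10.sig = "uknnv"  [if c₁.acc then B.wid else "z"]
35. n10.ok = 17  [17]
36. n1.lim = 4  [B₁.lim + 12]
37. n1.sig = "knnvx"  [B₁.sig ++ "x"]
38. n1.ok = -9  [B₂.ok + B₁.lim - 21]
39. n0.depth = -2  [-2]
40. n0.lim = true  [B.ok > -10]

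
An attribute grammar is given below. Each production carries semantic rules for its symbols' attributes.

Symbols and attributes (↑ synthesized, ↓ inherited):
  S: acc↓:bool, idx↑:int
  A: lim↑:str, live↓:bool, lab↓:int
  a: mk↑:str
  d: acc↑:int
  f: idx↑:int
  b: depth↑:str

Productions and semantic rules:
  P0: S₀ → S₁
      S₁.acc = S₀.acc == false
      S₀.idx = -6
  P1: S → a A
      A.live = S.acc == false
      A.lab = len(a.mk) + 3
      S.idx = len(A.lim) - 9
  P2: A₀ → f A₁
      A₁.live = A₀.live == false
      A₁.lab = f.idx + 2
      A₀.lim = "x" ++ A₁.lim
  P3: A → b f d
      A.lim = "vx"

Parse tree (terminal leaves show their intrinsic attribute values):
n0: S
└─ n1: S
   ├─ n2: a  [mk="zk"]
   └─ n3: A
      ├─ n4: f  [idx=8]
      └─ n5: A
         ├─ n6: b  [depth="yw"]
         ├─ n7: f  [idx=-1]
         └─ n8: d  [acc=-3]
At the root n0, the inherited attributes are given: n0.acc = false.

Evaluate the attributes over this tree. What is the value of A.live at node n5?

true

1. n0.acc = false  [given at root]
2. n1.acc = true  [S₀.acc == false]
3. n2.mk = "zk"  [terminal]
4. n3.live = false  [S.acc == false]
5. n3.lab = 5  [len(a.mk) + 3]
6. n4.idx = 8  [terminal]
7. n5.live = true  [A₀.live == false]
8. n5.lab = 10  [f.idx + 2]
9. n6.depth = "yw"  [terminal]
10. n7.idx = -1  [terminal]
11. n8.acc = -3  [terminal]
12. n5.lim = "vx"  ["vx"]
13. n3.lim = "xvx"  ["x" ++ A₁.lim]
14. n1.idx = -6  [len(A.lim) - 9]
15. n0.idx = -6  [-6]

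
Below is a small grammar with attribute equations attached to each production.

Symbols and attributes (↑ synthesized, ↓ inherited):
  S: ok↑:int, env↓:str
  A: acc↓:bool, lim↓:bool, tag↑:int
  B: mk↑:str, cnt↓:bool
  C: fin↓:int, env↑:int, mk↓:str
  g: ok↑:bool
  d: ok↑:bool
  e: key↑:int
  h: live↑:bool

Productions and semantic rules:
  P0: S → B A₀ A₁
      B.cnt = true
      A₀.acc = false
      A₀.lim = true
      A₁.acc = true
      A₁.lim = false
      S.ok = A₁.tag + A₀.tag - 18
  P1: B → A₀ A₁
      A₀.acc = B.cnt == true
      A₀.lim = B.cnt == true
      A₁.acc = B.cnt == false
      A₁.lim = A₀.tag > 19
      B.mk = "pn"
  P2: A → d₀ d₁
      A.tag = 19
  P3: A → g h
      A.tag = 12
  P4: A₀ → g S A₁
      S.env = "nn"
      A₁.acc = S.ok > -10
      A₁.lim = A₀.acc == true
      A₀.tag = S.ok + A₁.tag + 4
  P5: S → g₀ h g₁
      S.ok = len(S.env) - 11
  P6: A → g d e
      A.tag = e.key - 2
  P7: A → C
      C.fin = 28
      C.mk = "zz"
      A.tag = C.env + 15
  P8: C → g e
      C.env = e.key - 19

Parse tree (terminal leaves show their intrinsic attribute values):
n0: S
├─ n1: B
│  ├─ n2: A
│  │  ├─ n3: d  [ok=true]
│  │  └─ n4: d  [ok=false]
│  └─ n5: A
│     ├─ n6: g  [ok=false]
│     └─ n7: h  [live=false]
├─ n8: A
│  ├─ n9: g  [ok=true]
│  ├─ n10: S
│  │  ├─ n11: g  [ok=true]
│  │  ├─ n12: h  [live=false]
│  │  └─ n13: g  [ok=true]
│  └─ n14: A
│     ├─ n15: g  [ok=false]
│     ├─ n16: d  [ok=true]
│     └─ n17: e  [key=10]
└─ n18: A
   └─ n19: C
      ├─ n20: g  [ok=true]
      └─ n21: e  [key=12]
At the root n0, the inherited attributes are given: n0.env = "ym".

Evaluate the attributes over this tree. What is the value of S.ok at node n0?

-7

1. n0.env = "ym"  [given at root]
2. n1.cnt = true  [true]
3. n2.acc = true  [B.cnt == true]
4. n2.lim = true  [B.cnt == true]
5. n3.ok = true  [terminal]
6. n4.ok = false  [terminal]
7. n2.tag = 19  [19]
8. n5.acc = false  [B.cnt == false]
9. n5.lim = false  [A₀.tag > 19]
10. n6.ok = false  [terminal]
11. n7.live = false  [terminal]
12. n5.tag = 12  [12]
13. n1.mk = "pn"  ["pn"]
14. n8.acc = false  [false]
15. n8.lim = true  [true]
16. n9.ok = true  [terminal]
17. n10.env = "nn"  ["nn"]
18. n11.ok = true  [terminal]
19. n12.live = false  [terminal]
20. n13.ok = true  [terminal]
21. n10.ok = -9  [len(S.env) - 11]
22. n14.acc = true  [S.ok > -10]
23. n14.lim = false  [A₀.acc == true]
24. n15.ok = false  [terminal]
25. n16.ok = true  [terminal]
26. n17.key = 10  [terminal]
27. n14.tag = 8  [e.key - 2]
28. n8.tag = 3  [S.ok + A₁.tag + 4]
29. n18.acc = true  [true]
30. n18.lim = false  [false]
31. n19.fin = 28  [28]
32. n19.mk = "zz"  ["zz"]
33. n20.ok = true  [terminal]
34. n21.key = 12  [terminal]
35. n19.env = -7  [e.key - 19]
36. n18.tag = 8  [C.env + 15]
37. n0.ok = -7  [A₁.tag + A₀.tag - 18]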